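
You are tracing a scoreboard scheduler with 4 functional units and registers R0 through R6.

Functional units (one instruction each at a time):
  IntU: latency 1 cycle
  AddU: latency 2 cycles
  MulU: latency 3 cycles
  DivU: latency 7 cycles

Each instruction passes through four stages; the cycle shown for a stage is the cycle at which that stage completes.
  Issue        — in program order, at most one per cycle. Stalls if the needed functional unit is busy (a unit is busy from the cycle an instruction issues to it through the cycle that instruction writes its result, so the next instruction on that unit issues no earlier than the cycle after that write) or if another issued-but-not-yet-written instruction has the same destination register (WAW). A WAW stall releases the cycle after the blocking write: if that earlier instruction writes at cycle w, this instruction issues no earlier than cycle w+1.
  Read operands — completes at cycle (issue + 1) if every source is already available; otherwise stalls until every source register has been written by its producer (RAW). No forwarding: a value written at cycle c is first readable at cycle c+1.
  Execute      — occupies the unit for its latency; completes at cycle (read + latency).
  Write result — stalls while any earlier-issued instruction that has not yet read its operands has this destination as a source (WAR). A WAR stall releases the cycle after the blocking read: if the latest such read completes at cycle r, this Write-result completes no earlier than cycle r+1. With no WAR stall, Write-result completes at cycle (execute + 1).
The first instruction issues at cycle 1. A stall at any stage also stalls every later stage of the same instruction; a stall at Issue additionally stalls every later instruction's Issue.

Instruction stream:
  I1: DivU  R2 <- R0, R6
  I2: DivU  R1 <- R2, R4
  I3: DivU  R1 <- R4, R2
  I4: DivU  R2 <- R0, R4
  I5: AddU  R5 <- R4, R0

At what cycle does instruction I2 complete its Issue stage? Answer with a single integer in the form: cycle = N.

t=1  issue I1 (DivU)
t=2  I1 read-ops
t=9  I1 finished on DivU
t=10  I1→R2
t=11  issue I2 (DivU)
t=12  I2 read-ops
t=19  I2 finished on DivU
t=20  I2→R1
t=21  issue I3 (DivU)
t=22  I3 read-ops
t=29  I3 finished on DivU
t=30  I3→R1
t=31  issue I4 (DivU)
t=32  I4 read-ops | issue I5 (AddU)
t=33  I5 read-ops
t=35  I5 finished on AddU
t=36  I5→R5
t=39  I4 finished on DivU
t=40  I4→R2

cycle = 11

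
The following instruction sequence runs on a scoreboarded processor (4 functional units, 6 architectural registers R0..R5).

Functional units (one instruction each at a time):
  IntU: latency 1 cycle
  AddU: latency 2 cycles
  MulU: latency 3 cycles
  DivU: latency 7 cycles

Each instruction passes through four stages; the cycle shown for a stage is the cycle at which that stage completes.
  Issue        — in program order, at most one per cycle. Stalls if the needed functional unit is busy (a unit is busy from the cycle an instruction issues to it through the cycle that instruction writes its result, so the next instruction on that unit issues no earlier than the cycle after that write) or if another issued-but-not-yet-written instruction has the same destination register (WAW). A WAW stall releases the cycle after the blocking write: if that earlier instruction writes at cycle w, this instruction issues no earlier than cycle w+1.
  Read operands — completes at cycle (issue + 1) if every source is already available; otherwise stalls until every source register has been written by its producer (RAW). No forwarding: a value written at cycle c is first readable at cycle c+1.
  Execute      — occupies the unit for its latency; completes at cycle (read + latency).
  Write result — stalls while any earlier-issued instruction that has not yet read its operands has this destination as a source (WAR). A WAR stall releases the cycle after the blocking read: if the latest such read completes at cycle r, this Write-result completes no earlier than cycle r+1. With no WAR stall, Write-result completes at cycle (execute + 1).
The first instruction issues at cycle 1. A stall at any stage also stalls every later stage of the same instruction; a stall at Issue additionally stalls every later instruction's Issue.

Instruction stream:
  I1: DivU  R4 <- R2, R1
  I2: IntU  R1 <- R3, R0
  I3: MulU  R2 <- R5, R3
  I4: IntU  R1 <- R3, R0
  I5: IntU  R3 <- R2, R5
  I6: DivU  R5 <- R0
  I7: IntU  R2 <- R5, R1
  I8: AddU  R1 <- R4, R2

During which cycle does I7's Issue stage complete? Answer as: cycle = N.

1) issue 1, read 2, done 9, write 10
2) issue 2, read 3, done 4, write 5
3) issue 3, read 4, done 7, write 8
4) issue 6, read 7, done 8, write 9  <struct: IntU busy until I2 writes@5>
5) issue 10, read 11, done 12, write 13  <struct: IntU busy until I4 writes@9>
6) issue 11, read 12, done 19, write 20
7) issue 14, read 21, done 22, write 23  <struct: IntU busy until I5 writes@13 / RAW R5: wait I6 write@20>
8) issue 15, read 24, done 26, write 27  <RAW R2: wait I7 write@23>

cycle = 14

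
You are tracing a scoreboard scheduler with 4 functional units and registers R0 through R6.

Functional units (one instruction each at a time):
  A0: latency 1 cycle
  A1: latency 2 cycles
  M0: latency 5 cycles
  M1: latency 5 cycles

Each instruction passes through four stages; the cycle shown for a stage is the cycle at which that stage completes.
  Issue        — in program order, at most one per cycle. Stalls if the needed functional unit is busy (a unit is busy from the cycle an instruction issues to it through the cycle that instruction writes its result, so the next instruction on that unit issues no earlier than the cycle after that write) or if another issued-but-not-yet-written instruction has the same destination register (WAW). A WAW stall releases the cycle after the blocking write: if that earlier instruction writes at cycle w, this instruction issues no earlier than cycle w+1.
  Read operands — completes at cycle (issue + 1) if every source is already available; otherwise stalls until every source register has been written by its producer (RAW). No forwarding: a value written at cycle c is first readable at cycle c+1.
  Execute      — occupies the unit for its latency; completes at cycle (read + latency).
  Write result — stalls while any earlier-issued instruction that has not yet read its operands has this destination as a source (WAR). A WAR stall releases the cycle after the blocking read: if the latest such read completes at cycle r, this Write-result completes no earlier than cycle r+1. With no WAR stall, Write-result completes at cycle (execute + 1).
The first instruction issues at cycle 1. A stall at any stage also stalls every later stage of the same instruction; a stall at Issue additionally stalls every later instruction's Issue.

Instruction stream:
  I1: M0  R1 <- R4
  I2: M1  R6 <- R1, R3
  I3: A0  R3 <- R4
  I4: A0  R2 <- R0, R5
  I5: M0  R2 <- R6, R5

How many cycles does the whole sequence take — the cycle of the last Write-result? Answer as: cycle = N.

cycle = 22

[I1] 1/2/7/8
[I2] 2/9/14/15  (RAW R1: wait I1 write@8)
[I3] 3/4/5/10  (WAR R3: wait I2 read@9)
[I4] 11/12/13/14  (struct: A0 busy until I3 writes@10)
[I5] 15/16/21/22  (WAW R2: wait I4 write@14)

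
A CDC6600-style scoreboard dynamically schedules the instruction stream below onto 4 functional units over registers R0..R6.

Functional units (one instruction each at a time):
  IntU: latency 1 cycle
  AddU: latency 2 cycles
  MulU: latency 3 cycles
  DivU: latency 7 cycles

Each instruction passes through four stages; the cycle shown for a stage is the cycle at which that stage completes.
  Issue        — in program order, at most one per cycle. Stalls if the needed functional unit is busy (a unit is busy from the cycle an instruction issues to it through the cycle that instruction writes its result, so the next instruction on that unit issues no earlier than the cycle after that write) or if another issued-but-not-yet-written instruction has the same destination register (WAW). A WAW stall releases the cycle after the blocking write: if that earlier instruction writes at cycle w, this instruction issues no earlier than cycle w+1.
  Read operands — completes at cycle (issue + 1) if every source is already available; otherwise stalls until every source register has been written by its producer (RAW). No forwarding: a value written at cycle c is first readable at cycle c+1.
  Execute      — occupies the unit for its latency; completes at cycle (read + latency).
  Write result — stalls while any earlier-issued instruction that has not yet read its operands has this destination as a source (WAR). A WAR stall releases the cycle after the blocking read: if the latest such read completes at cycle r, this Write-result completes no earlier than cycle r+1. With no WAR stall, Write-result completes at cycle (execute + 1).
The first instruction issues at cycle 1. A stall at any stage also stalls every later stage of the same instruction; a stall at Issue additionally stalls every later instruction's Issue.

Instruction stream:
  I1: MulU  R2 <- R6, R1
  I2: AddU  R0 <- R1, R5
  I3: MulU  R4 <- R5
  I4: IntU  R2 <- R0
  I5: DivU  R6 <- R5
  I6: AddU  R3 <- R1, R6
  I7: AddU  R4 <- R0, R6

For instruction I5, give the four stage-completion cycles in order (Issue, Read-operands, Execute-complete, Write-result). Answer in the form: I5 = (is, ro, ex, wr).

c1: I1→MulU
c2: I1 RO · I2→AddU
c3: I2 RO
c5: I1 EX · I2 EX
c6: I1 WR R2 · I2 WR R0
c7: I3→MulU
c8: I3 RO · I4→IntU
c9: I4 RO · I5→DivU
c10: I4 EX · I5 RO · I6→AddU
c11: I3 EX · I4 WR R2
c12: I3 WR R4
c17: I5 EX
c18: I5 WR R6
c19: I6 RO
c21: I6 EX
c22: I6 WR R3
c23: I7→AddU
c24: I7 RO
c26: I7 EX
c27: I7 WR R4

I5 = (9, 10, 17, 18)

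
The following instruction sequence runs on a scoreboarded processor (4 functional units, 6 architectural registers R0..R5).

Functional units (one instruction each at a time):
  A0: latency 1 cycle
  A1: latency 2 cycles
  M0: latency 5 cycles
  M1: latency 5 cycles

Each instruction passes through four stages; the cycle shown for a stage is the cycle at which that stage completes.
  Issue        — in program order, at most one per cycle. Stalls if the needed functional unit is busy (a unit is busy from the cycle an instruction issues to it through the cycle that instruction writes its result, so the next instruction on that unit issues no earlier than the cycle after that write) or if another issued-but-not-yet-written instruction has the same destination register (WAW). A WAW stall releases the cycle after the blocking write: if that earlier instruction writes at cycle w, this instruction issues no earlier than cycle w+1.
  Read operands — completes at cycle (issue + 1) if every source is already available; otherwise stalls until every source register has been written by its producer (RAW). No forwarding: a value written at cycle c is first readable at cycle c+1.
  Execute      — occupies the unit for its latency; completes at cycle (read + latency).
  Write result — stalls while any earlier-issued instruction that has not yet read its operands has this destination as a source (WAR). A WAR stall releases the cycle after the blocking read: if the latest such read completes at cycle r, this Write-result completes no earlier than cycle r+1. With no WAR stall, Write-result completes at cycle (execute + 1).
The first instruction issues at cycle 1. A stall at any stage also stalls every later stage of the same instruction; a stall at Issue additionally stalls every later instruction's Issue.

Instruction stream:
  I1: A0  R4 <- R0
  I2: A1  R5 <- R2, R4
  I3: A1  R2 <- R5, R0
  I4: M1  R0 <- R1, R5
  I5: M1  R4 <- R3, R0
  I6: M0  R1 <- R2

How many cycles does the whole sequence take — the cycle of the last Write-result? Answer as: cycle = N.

cycle = 26

c1: I1 issues→A0
c2: I1 reads · I2 issues→A1
c3: I1 exec-done
c4: I1 writes R4
c5: I2 reads
c7: I2 exec-done
c8: I2 writes R5
c9: I3 issues→A1
c10: I3 reads · I4 issues→M1
c11: I4 reads
c12: I3 exec-done
c13: I3 writes R2
c16: I4 exec-done
c17: I4 writes R0
c18: I5 issues→M1
c19: I5 reads · I6 issues→M0
c20: I6 reads
c24: I5 exec-done
c25: I5 writes R4 · I6 exec-done
c26: I6 writes R1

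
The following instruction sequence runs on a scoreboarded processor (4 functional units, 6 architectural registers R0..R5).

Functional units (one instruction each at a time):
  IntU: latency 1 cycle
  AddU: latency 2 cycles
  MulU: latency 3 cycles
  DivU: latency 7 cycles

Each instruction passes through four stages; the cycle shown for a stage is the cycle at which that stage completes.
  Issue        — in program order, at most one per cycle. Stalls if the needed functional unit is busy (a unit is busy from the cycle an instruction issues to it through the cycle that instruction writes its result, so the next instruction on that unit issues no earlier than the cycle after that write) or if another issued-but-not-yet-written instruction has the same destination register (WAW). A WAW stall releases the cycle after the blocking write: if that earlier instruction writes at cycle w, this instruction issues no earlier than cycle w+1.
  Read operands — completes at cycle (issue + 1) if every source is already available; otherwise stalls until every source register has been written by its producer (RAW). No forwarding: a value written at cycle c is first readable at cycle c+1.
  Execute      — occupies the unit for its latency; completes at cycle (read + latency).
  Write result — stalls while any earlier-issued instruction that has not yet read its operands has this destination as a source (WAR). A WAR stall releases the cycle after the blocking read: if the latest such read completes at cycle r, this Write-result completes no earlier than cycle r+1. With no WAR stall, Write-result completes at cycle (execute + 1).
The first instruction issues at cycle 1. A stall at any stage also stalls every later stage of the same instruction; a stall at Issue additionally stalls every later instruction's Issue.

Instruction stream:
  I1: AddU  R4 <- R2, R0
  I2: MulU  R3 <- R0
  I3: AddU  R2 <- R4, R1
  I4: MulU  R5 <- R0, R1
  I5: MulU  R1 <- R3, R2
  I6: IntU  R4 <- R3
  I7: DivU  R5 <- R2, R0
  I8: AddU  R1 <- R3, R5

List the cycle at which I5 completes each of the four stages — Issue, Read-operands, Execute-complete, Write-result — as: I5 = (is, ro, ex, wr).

[1] I1 issues→AddU
[2] I1 reads · I2 issues→MulU
[3] I2 reads
[4] I1 exec-done
[5] I1 writes R4
[6] I2 exec-done · I3 issues→AddU
[7] I2 writes R3 · I3 reads
[8] I4 issues→MulU
[9] I3 exec-done · I4 reads
[10] I3 writes R2
[12] I4 exec-done
[13] I4 writes R5
[14] I5 issues→MulU
[15] I5 reads · I6 issues→IntU
[16] I6 reads · I7 issues→DivU
[17] I6 exec-done · I7 reads
[18] I5 exec-done · I6 writes R4
[19] I5 writes R1
[20] I8 issues→AddU
[24] I7 exec-done
[25] I7 writes R5
[26] I8 reads
[28] I8 exec-done
[29] I8 writes R1

I5 = (14, 15, 18, 19)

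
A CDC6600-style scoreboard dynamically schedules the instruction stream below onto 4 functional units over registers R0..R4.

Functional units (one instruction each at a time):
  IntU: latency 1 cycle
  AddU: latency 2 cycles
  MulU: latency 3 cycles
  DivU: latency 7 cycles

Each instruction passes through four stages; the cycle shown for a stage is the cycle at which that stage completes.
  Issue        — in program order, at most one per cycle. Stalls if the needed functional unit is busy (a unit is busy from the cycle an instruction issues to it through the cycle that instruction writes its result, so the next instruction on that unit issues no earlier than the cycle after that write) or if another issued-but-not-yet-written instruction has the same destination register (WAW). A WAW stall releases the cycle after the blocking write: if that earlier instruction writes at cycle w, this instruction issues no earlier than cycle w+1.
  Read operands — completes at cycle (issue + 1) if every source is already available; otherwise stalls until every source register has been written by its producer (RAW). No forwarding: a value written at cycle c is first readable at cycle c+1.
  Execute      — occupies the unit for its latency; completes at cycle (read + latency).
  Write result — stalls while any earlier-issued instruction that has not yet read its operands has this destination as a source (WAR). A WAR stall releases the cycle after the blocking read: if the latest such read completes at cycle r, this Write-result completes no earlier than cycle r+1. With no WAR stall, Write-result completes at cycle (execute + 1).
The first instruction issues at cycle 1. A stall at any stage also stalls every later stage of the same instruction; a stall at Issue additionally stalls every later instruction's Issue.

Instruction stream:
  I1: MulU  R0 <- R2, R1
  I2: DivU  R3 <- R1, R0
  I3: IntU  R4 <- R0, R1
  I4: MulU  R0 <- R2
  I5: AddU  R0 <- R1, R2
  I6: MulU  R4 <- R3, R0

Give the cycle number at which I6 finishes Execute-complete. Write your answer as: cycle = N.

t=1  I1 issues→MulU
t=2  I1 reads; I2 issues→DivU
t=3  I3 issues→IntU
t=5  I1 exec-done
t=6  I1 writes R0
t=7  I2 reads; I3 reads; I4 issues→MulU
t=8  I3 exec-done; I4 reads
t=9  I3 writes R4
t=11  I4 exec-done
t=12  I4 writes R0
t=13  I5 issues→AddU
t=14  I2 exec-done; I5 reads; I6 issues→MulU
t=15  I2 writes R3
t=16  I5 exec-done
t=17  I5 writes R0
t=18  I6 reads
t=21  I6 exec-done
t=22  I6 writes R4

cycle = 21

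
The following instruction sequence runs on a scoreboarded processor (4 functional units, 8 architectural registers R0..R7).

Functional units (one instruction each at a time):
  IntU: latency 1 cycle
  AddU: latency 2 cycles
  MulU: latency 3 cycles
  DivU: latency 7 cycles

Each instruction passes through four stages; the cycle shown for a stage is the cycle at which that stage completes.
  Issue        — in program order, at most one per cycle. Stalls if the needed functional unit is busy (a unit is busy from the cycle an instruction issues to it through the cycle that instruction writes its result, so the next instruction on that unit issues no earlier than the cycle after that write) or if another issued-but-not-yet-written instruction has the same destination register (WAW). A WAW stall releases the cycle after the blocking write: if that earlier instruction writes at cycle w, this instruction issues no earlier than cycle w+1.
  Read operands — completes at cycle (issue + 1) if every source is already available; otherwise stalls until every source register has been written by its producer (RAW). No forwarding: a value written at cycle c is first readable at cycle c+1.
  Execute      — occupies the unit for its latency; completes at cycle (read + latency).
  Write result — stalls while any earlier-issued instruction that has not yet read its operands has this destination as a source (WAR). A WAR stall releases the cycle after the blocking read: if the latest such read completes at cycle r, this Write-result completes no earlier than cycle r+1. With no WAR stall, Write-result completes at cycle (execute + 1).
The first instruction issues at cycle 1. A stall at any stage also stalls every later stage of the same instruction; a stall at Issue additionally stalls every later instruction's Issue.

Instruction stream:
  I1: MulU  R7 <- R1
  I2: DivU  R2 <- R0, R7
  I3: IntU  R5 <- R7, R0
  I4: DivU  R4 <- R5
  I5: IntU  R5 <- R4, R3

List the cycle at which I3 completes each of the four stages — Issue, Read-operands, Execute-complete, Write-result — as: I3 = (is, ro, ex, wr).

1) issue 1, read 2, done 5, write 6
2) issue 2, read 7, done 14, write 15  <RAW R7: wait I1 write@6>
3) issue 3, read 7, done 8, write 9  <RAW R7: wait I1 write@6>
4) issue 16, read 17, done 24, write 25  <struct: DivU busy until I2 writes@15>
5) issue 17, read 26, done 27, write 28  <RAW R4: wait I4 write@25>

I3 = (3, 7, 8, 9)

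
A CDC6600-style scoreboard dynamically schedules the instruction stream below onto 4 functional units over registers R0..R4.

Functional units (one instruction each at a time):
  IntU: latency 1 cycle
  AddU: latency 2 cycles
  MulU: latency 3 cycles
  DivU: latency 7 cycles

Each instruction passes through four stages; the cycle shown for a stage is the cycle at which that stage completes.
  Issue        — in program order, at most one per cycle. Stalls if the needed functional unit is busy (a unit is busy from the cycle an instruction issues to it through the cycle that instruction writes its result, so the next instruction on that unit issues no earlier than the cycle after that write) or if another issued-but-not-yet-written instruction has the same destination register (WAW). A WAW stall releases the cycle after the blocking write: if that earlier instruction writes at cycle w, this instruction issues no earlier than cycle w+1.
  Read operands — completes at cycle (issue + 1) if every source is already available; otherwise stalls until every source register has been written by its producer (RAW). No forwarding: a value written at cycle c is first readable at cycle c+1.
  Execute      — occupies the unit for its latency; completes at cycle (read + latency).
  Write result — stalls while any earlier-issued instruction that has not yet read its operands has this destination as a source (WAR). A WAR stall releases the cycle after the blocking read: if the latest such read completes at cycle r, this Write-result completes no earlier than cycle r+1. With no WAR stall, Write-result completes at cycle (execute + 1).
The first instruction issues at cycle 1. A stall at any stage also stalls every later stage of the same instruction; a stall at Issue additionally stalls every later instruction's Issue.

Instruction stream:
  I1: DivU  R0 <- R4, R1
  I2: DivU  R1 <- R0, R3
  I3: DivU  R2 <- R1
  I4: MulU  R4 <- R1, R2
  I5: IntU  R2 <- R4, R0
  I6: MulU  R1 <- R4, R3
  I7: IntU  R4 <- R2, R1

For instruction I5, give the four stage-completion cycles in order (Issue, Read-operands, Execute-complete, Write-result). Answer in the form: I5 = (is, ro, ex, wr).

[1] issue I1 (DivU)
[2] I1 read-ops
[9] I1 finished on DivU
[10] I1→R0
[11] issue I2 (DivU)
[12] I2 read-ops
[19] I2 finished on DivU
[20] I2→R1
[21] issue I3 (DivU)
[22] I3 read-ops; issue I4 (MulU)
[29] I3 finished on DivU
[30] I3→R2
[31] I4 read-ops; issue I5 (IntU)
[34] I4 finished on MulU
[35] I4→R4
[36] I5 read-ops; issue I6 (MulU)
[37] I5 finished on IntU; I6 read-ops
[38] I5→R2
[39] issue I7 (IntU)
[40] I6 finished on MulU
[41] I6→R1
[42] I7 read-ops
[43] I7 finished on IntU
[44] I7→R4

I5 = (31, 36, 37, 38)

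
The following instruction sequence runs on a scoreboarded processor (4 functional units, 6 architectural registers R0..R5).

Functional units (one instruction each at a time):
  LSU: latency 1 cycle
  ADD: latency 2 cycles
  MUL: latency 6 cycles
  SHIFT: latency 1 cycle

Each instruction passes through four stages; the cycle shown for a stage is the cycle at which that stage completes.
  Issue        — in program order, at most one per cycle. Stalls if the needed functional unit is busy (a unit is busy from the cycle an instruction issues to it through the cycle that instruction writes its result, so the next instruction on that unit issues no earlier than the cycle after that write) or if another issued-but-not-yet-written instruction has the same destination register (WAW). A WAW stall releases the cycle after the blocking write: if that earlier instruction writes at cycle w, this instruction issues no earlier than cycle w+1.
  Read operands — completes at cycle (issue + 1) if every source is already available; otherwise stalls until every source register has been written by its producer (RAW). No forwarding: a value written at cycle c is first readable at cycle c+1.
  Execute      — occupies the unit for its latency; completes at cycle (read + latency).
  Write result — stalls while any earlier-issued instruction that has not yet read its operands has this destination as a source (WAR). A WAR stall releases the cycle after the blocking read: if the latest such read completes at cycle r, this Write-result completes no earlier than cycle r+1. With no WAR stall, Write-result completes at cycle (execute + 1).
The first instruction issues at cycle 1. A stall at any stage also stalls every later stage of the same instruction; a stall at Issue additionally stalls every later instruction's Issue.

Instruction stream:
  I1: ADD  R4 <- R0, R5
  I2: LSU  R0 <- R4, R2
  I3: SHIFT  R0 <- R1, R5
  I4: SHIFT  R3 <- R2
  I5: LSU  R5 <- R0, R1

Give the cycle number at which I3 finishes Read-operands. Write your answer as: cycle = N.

cycle = 10

cycle 1: I1 issues→ADD
cycle 2: I1 reads, I2 issues→LSU
cycle 4: I1 exec-done
cycle 5: I1 writes R4
cycle 6: I2 reads
cycle 7: I2 exec-done
cycle 8: I2 writes R0
cycle 9: I3 issues→SHIFT
cycle 10: I3 reads
cycle 11: I3 exec-done
cycle 12: I3 writes R0
cycle 13: I4 issues→SHIFT
cycle 14: I4 reads, I5 issues→LSU
cycle 15: I4 exec-done, I5 reads
cycle 16: I4 writes R3, I5 exec-done
cycle 17: I5 writes R5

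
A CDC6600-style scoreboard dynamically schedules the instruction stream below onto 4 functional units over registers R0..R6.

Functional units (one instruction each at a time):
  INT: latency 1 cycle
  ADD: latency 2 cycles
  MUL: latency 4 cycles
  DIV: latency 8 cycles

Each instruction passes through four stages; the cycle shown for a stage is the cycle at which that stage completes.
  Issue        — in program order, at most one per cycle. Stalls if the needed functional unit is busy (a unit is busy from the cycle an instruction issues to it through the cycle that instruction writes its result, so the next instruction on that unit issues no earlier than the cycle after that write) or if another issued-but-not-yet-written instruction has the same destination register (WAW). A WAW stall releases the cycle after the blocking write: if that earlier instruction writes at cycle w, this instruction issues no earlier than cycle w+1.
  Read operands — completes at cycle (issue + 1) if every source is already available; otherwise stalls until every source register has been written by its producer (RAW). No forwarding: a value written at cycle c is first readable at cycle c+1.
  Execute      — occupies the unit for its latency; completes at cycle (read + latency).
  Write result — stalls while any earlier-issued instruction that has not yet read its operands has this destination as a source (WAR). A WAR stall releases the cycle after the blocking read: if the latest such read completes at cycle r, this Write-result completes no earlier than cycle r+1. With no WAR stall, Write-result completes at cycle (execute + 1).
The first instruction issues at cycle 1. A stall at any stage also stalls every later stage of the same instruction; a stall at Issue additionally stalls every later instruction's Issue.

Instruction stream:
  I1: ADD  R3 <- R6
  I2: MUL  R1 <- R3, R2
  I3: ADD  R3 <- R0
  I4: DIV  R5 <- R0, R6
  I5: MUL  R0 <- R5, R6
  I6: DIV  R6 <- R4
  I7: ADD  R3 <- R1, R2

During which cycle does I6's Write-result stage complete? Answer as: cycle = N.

1) issue 1, read 2, done 4, write 5
2) issue 2, read 6, done 10, write 11  <RAW R3: wait I1 write@5>
3) issue 6, read 7, done 9, write 10  <struct: ADD busy until I1 writes@5>
4) issue 7, read 8, done 16, write 17
5) issue 12, read 18, done 22, write 23  <struct: MUL busy until I2 writes@11 / RAW R5: wait I4 write@17>
6) issue 18, read 19, done 27, write 28  <struct: DIV busy until I4 writes@17>
7) issue 19, read 20, done 22, write 23

cycle = 28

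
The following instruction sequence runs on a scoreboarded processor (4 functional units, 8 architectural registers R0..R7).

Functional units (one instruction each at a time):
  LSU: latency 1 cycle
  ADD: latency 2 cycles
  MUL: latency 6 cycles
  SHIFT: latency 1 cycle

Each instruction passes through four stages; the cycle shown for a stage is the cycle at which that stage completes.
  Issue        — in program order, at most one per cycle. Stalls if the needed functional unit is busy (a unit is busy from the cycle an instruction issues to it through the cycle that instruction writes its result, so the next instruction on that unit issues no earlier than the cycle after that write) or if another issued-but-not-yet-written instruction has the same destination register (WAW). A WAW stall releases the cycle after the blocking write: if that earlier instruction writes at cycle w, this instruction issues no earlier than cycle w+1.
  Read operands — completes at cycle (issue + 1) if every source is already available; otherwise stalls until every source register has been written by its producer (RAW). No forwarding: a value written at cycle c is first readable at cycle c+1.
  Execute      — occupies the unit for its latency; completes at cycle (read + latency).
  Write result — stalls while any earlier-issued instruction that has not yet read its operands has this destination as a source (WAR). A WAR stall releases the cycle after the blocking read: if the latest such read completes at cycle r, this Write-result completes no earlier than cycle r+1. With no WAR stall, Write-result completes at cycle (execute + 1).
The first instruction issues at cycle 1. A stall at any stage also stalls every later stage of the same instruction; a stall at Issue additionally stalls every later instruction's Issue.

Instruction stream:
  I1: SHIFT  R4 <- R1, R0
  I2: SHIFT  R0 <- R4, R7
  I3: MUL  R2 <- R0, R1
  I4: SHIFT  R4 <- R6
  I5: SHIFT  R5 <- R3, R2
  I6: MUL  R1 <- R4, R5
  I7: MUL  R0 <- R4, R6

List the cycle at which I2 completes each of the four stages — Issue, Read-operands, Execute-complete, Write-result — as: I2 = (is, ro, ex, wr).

I2 = (5, 6, 7, 8)

t=1  I1→SHIFT
t=2  I1 RO
t=3  I1 EX
t=4  I1 WR R4
t=5  I2→SHIFT
t=6  I2 RO · I3→MUL
t=7  I2 EX
t=8  I2 WR R0
t=9  I3 RO · I4→SHIFT
t=10  I4 RO
t=11  I4 EX
t=12  I4 WR R4
t=13  I5→SHIFT
t=15  I3 EX
t=16  I3 WR R2
t=17  I5 RO · I6→MUL
t=18  I5 EX
t=19  I5 WR R5
t=20  I6 RO
t=26  I6 EX
t=27  I6 WR R1
t=28  I7→MUL
t=29  I7 RO
t=35  I7 EX
t=36  I7 WR R0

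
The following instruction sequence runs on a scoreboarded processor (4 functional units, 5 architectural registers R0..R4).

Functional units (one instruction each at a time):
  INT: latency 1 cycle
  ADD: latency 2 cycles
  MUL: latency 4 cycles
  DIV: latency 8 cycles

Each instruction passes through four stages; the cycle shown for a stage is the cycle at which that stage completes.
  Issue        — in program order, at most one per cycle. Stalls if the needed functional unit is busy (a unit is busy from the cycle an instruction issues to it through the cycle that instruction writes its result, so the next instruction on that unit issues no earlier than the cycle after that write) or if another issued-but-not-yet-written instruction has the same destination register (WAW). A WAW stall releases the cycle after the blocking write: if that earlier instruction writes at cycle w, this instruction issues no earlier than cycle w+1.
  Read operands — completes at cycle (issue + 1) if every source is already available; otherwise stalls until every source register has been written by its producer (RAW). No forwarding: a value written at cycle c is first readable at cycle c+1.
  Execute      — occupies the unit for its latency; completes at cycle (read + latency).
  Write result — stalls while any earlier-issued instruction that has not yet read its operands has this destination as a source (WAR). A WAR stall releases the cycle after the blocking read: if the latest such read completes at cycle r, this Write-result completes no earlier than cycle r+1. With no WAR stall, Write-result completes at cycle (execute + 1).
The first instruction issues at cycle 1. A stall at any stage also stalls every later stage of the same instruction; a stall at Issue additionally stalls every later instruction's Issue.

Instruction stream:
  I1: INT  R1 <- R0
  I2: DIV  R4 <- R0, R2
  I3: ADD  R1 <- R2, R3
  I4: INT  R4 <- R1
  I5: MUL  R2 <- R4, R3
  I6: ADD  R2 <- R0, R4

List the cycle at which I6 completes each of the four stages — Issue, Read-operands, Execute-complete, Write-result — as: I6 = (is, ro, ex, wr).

t=1  issue I1 (INT)
t=2  I1 read-ops; issue I2 (DIV)
t=3  I1 finished on INT; I2 read-ops
t=4  I1→R1
t=5  issue I3 (ADD)
t=6  I3 read-ops
t=8  I3 finished on ADD
t=9  I3→R1
t=11  I2 finished on DIV
t=12  I2→R4
t=13  issue I4 (INT)
t=14  I4 read-ops; issue I5 (MUL)
t=15  I4 finished on INT
t=16  I4→R4
t=17  I5 read-ops
t=21  I5 finished on MUL
t=22  I5→R2
t=23  issue I6 (ADD)
t=24  I6 read-ops
t=26  I6 finished on ADD
t=27  I6→R2

I6 = (23, 24, 26, 27)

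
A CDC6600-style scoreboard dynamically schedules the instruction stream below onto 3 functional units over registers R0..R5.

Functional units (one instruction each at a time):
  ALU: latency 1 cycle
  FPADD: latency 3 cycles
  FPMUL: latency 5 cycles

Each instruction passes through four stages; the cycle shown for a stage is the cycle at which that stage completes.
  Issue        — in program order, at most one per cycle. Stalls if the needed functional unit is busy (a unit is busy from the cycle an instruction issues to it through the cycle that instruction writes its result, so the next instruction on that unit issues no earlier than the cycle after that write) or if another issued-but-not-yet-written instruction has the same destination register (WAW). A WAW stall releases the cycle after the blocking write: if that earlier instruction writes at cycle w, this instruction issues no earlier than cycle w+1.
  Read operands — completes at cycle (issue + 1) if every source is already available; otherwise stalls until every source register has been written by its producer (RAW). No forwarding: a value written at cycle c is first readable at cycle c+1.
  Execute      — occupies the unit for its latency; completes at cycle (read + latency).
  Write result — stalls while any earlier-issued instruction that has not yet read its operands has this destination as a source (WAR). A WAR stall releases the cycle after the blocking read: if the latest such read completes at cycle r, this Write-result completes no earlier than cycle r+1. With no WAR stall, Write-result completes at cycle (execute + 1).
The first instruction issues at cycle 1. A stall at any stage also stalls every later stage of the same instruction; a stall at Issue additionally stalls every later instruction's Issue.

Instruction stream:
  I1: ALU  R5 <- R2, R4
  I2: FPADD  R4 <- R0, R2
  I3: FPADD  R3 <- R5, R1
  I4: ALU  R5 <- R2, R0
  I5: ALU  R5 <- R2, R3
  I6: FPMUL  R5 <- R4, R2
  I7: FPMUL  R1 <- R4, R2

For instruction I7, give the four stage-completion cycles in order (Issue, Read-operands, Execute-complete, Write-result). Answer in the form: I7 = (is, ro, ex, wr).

cycle 1: I1 issues→ALU
cycle 2: I1 reads, I2 issues→FPADD
cycle 3: I1 exec-done, I2 reads
cycle 4: I1 writes R5
cycle 6: I2 exec-done
cycle 7: I2 writes R4
cycle 8: I3 issues→FPADD
cycle 9: I3 reads, I4 issues→ALU
cycle 10: I4 reads
cycle 11: I4 exec-done
cycle 12: I3 exec-done, I4 writes R5
cycle 13: I3 writes R3, I5 issues→ALU
cycle 14: I5 reads
cycle 15: I5 exec-done
cycle 16: I5 writes R5
cycle 17: I6 issues→FPMUL
cycle 18: I6 reads
cycle 23: I6 exec-done
cycle 24: I6 writes R5
cycle 25: I7 issues→FPMUL
cycle 26: I7 reads
cycle 31: I7 exec-done
cycle 32: I7 writes R1

I7 = (25, 26, 31, 32)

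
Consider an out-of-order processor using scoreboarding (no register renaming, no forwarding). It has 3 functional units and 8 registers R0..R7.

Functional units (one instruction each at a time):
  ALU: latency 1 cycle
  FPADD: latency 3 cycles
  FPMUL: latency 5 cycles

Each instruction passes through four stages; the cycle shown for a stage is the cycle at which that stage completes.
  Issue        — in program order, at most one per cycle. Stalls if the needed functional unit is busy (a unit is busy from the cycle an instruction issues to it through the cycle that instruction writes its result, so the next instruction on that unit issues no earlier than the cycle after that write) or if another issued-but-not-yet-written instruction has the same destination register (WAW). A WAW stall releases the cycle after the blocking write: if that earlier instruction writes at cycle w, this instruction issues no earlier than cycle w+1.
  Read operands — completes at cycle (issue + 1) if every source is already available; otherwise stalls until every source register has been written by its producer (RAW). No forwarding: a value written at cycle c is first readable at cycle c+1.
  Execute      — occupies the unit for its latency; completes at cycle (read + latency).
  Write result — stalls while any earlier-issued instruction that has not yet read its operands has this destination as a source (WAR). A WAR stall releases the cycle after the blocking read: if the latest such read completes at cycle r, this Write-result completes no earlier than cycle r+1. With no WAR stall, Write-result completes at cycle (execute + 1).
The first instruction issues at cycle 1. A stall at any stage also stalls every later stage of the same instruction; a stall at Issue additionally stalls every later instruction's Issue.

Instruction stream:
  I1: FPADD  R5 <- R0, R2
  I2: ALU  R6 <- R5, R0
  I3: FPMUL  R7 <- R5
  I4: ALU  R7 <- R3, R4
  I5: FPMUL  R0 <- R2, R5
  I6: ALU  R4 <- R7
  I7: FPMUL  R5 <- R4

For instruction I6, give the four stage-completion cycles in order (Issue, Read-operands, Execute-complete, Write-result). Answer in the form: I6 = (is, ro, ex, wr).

c1: I1→FPADD
c2: I1 RO · I2→ALU
c3: I3→FPMUL
c5: I1 EX
c6: I1 WR R5
c7: I2 RO · I3 RO
c8: I2 EX
c9: I2 WR R6
c12: I3 EX
c13: I3 WR R7
c14: I4→ALU
c15: I4 RO · I5→FPMUL
c16: I4 EX · I5 RO
c17: I4 WR R7
c18: I6→ALU
c19: I6 RO
c20: I6 EX
c21: I5 EX · I6 WR R4
c22: I5 WR R0
c23: I7→FPMUL
c24: I7 RO
c29: I7 EX
c30: I7 WR R5

I6 = (18, 19, 20, 21)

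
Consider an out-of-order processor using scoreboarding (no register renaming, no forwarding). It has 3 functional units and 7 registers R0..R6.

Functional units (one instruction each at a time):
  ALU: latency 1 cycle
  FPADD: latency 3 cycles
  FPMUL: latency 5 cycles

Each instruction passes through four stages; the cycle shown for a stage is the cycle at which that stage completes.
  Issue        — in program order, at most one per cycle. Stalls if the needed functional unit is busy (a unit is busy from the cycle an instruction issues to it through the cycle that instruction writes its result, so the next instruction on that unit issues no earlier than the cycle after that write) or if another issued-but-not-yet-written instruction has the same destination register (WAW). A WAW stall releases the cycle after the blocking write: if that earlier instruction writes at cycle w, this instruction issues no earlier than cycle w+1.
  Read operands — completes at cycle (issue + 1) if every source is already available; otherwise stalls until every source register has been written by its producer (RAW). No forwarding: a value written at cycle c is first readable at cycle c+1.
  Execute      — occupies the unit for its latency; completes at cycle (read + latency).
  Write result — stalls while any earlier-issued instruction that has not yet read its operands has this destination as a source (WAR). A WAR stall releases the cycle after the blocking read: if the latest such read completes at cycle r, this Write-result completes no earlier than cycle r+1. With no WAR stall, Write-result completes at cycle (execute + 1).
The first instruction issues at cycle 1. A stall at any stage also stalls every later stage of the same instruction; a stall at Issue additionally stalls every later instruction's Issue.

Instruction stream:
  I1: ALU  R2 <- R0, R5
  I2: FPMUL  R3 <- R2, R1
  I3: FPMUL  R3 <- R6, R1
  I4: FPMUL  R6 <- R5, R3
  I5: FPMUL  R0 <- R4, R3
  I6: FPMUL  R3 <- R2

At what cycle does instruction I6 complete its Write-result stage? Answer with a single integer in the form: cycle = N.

c1: I1 dispatched to ALU
c2: I1 operands ready, I2 dispatched to FPMUL
c3: I1 complete
c4: R2←I1
c5: I2 operands ready
c10: I2 complete
c11: R3←I2
c12: I3 dispatched to FPMUL
c13: I3 operands ready
c18: I3 complete
c19: R3←I3
c20: I4 dispatched to FPMUL
c21: I4 operands ready
c26: I4 complete
c27: R6←I4
c28: I5 dispatched to FPMUL
c29: I5 operands ready
c34: I5 complete
c35: R0←I5
c36: I6 dispatched to FPMUL
c37: I6 operands ready
c42: I6 complete
c43: R3←I6

cycle = 43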